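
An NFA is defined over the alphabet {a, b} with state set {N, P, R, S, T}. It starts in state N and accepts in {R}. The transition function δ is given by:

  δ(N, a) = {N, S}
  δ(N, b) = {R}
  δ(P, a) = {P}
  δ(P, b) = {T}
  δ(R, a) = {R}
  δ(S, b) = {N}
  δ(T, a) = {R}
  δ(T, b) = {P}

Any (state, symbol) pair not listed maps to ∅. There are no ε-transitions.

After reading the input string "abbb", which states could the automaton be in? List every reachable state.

Start in {N}.
Read 'a': N→{N, S}; now {N, S}.
Read 'b': N→{R}, S→{N}; now {N, R}.
Read 'b': N→{R}, R→∅; now {R}.
Read 'b': R→∅; now ∅.

∅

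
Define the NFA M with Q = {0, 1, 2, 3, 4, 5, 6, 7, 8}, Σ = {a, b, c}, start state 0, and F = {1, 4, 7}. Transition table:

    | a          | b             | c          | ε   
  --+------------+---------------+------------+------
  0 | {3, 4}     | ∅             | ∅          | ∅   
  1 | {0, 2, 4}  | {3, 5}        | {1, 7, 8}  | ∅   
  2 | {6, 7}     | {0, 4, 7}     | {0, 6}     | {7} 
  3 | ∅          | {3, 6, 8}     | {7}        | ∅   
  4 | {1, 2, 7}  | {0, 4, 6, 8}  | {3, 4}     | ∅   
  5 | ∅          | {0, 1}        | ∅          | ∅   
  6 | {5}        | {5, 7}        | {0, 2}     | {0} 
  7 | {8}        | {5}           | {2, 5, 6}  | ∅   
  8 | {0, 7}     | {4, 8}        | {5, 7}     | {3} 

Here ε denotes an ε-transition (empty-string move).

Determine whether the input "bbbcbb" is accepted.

No

Start in {0}.
Read 'b': {0} → ∅.
The set is empty and remains empty for the remaining 5 symbols.
The final set ∅ contains no accepting state.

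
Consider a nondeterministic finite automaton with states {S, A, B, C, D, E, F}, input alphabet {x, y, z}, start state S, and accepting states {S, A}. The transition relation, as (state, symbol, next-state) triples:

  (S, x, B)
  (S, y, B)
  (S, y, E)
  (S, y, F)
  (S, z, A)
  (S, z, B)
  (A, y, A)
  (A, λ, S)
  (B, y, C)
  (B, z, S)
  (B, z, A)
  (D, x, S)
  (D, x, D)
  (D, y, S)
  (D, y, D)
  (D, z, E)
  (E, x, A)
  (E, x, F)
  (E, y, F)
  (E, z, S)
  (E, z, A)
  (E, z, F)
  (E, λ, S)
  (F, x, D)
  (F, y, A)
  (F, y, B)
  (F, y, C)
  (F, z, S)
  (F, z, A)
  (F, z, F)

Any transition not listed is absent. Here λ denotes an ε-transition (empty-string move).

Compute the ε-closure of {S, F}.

{S, F}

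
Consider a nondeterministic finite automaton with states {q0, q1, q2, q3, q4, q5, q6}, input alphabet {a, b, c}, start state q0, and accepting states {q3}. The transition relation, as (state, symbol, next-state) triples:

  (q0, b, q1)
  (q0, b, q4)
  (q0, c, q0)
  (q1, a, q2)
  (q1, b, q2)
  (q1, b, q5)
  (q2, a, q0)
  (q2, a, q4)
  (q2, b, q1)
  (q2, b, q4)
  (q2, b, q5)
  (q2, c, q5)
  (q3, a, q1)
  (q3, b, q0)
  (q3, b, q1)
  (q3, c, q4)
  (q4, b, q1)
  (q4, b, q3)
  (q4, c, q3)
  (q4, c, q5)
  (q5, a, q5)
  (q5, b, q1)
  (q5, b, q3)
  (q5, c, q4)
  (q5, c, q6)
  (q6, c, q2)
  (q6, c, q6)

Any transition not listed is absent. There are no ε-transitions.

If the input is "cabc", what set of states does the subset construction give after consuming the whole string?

Start in {q0}.
Read 'c': q0→{q0}; now {q0}.
Read 'a': q0→∅; now ∅.
The set is empty and remains empty for the remaining 2 symbols.

∅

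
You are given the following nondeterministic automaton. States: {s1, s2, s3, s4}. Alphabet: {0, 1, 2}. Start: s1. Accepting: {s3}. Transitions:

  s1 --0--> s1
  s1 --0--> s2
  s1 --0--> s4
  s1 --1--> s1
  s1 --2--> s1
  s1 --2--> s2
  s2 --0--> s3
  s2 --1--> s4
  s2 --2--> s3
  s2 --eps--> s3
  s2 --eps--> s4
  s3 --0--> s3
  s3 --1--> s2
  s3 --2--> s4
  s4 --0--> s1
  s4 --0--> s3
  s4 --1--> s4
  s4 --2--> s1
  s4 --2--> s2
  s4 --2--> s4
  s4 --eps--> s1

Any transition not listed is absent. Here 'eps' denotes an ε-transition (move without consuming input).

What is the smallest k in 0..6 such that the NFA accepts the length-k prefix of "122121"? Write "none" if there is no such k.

2

Start in {s1}.
Read '1': s1→{s1}; now {s1}.
Read '2': s1→{s1, s2}; union {s1, s2}; ε-closure = {s1, s2, s3, s4}.
None of the earlier sets intersect F, but {s1, s2, s3, s4} does.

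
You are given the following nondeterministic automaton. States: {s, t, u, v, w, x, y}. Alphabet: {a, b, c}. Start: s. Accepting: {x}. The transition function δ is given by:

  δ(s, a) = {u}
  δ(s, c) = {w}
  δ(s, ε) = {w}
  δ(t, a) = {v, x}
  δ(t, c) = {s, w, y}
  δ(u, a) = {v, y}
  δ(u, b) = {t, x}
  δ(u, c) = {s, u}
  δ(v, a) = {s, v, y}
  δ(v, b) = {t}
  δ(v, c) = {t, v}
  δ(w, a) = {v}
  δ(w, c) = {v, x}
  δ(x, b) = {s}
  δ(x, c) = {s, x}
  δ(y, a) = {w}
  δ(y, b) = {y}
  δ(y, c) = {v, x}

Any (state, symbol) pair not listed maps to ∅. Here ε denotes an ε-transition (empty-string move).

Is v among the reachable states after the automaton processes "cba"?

Yes

Start: ε-closure({s}) = {s, w}.
Read 'c': s→{w}, w→{v, x}; now {v, w, x}.
Read 'b': v→{t}, w→∅, x→{s}; union {s, t}; ε-closure = {s, t, w}.
Read 'a': s→{u}, t→{v, x}, w→{v}; now {u, v, x}.
State v is in {u, v, x}.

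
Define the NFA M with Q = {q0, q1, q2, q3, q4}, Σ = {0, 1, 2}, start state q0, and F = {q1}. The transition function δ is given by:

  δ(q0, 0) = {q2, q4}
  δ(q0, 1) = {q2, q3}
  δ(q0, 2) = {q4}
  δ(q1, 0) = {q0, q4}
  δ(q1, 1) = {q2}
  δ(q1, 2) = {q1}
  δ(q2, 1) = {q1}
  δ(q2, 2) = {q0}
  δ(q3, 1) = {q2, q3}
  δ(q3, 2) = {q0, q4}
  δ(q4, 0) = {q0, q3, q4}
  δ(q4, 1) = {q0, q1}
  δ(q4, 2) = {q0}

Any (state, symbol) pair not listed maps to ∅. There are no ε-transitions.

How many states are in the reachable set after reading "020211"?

3

Start in {q0}.
Read '0': q0→{q2, q4}; now {q2, q4}.
Read '2': q2→{q0}, q4→{q0}; now {q0}.
Read '0': q0→{q2, q4}; now {q2, q4}.
Read '2': q2→{q0}, q4→{q0}; now {q0}.
Read '1': q0→{q2, q3}; now {q2, q3}.
Read '1': q2→{q1}, q3→{q2, q3}; now {q1, q2, q3}.
That set has 3 states.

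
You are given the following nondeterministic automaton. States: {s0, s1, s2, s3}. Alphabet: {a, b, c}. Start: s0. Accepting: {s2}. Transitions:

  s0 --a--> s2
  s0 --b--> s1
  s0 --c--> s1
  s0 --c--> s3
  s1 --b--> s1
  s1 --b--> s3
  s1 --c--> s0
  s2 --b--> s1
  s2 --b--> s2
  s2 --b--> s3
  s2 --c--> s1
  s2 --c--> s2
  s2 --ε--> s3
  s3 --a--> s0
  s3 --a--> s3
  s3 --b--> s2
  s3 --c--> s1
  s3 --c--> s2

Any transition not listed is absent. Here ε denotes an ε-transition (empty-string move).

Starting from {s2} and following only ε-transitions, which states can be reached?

{s2, s3}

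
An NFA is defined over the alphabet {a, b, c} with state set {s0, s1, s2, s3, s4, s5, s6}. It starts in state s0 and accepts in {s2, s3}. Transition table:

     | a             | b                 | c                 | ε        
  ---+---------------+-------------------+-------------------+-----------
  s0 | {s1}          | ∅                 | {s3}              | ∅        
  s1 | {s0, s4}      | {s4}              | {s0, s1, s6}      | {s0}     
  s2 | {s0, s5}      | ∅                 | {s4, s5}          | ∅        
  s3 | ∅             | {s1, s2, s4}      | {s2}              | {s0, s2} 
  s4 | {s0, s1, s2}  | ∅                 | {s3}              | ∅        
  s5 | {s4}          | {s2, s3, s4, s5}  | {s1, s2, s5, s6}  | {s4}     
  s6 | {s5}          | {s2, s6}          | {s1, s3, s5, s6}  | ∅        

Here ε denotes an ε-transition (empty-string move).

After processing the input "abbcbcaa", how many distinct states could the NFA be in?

0

Start in {s0}.
Read 'a': s0→{s1}; union {s1}; ε-closure = {s0, s1}.
Read 'b': s0→∅, s1→{s4}; now {s4}.
Read 'b': s4→∅; now ∅.
The set is empty and remains empty for the remaining 5 symbols.
That set has 0 states.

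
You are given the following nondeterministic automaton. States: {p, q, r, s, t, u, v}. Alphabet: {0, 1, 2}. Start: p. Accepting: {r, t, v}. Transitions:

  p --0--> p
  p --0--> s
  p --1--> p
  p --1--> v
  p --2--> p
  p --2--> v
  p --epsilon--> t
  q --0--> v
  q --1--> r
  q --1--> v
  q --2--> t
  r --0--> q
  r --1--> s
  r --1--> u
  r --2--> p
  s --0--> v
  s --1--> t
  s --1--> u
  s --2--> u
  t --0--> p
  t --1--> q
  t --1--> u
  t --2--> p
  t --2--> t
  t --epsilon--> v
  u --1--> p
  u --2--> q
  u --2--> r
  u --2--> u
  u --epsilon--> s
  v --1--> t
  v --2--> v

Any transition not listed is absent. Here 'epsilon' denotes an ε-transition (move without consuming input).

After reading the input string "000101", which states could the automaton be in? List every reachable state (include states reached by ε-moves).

{p, q, s, t, u, v}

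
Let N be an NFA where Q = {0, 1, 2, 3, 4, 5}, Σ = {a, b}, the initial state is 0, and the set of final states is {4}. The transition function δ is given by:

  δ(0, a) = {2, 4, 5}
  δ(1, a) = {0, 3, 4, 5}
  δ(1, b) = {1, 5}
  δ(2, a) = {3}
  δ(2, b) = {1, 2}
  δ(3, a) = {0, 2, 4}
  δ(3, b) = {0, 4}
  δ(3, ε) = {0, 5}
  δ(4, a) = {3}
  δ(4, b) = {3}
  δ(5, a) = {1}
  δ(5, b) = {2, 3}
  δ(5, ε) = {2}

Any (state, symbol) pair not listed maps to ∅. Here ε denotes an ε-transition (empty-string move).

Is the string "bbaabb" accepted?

No

Start in {0}.
Read 'b': {0} → ∅.
The set is empty and remains empty for the remaining 5 symbols.
The final set ∅ contains no accepting state.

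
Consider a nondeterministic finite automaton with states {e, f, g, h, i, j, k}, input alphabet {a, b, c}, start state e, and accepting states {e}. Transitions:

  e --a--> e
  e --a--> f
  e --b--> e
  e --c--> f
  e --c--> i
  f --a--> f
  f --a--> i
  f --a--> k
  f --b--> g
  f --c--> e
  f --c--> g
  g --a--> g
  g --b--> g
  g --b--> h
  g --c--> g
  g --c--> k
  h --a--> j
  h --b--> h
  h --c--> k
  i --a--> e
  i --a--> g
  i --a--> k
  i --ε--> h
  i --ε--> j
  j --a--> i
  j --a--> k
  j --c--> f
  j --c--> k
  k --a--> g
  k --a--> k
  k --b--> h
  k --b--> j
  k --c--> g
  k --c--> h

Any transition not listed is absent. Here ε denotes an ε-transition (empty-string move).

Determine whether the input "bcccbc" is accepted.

Start in {e}.
Read 'b': {e} → {e}.
Read 'c': {e} → {f, h, i, j}.
Read 'c': {f, h, i, j} → {e, f, g, k}.
Read 'c': {e, f, g, k} → {e, f, g, h, i, j, k}.
Read 'b': {e, f, g, h, i, j, k} → {e, g, h, j}.
Read 'c': {e, g, h, j} → {f, g, h, i, j, k}.
The final set {f, g, h, i, j, k} contains no accepting state.

No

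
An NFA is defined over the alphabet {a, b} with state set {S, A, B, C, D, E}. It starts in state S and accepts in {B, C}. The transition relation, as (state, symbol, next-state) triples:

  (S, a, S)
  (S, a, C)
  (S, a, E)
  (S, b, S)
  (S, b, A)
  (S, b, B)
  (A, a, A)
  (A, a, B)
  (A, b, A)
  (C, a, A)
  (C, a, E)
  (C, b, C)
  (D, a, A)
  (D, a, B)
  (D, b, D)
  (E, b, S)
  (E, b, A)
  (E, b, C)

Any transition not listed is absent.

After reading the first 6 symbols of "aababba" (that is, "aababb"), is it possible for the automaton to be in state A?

Yes

Start in {S}.
Read 'a': {S} → {S, C, E}.
Read 'a': {S, C, E} → {S, A, C, E}.
Read 'b': {S, A, C, E} → {S, A, B, C}.
Read 'a': {S, A, B, C} → {S, A, B, C, E}.
Read 'b': {S, A, B, C, E} → {S, A, B, C}.
Read 'b': {S, A, B, C} → {S, A, B, C}.
State A is in {S, A, B, C}.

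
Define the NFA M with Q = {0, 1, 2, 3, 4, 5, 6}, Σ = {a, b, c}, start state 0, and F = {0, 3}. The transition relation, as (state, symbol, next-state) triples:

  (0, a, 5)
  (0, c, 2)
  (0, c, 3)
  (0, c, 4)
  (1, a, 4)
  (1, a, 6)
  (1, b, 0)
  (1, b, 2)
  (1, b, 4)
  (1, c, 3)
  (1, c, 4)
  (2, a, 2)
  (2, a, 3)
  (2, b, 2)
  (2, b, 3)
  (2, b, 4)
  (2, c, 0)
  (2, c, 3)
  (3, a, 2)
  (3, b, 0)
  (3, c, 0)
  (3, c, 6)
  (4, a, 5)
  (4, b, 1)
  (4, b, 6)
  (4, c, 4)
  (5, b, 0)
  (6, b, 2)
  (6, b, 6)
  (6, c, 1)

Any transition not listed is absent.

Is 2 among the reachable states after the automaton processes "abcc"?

No

Start in {0}.
Read 'a': {0} → {5}.
Read 'b': {5} → {0}.
Read 'c': {0} → {2, 3, 4}.
Read 'c': {2, 3, 4} → {0, 3, 4, 6}.
State 2 is not in {0, 3, 4, 6}.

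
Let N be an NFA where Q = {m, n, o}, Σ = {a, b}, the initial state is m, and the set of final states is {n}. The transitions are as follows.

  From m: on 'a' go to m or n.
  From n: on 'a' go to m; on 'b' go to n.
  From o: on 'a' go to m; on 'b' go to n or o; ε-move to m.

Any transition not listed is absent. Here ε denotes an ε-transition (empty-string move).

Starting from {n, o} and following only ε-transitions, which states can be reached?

Begin with {n, o}.
ε-move o → m; add m.

{m, n, o}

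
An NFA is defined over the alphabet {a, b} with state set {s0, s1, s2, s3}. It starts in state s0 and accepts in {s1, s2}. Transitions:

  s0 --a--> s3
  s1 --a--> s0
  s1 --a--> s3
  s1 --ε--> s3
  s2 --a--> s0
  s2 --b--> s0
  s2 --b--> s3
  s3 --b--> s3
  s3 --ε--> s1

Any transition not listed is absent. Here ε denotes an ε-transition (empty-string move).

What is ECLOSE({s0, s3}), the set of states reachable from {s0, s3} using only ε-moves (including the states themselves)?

{s0, s1, s3}

Begin with {s0, s3}.
ε-move s3 → s1; add s1.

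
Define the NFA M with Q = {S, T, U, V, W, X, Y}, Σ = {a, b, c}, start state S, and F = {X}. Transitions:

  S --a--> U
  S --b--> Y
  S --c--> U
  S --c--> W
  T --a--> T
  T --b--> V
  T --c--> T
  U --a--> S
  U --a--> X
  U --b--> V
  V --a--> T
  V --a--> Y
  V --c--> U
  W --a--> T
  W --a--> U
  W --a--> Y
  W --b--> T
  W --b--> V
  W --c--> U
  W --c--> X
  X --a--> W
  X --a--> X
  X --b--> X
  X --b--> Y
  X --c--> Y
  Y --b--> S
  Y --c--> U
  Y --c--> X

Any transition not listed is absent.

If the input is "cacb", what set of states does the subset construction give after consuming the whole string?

{S, T, V, X, Y}

Start in {S}.
Read 'c': S→{U, W}; now {U, W}.
Read 'a': U→{S, X}, W→{T, U, Y}; now {S, T, U, X, Y}.
Read 'c': S→{U, W}, T→{T}, U→∅, X→{Y}, Y→{U, X}; now {T, U, W, X, Y}.
Read 'b': T→{V}, U→{V}, W→{T, V}, X→{X, Y}, Y→{S}; now {S, T, V, X, Y}.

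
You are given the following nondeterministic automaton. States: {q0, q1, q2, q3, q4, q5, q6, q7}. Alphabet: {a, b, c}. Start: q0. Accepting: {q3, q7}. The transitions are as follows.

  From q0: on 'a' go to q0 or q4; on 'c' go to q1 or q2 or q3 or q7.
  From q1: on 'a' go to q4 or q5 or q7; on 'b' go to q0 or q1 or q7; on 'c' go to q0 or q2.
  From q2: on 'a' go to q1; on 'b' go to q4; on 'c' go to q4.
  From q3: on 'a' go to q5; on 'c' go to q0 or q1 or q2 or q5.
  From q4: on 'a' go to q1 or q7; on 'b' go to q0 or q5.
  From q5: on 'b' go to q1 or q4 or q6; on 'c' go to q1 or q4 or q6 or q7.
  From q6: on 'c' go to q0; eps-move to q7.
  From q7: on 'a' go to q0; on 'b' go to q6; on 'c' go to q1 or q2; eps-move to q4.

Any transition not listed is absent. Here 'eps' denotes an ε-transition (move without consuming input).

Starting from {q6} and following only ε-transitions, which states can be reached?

Begin with {q6}.
ε-move q6 → q7; add q7.
ε-move q7 → q4; add q4.

{q4, q6, q7}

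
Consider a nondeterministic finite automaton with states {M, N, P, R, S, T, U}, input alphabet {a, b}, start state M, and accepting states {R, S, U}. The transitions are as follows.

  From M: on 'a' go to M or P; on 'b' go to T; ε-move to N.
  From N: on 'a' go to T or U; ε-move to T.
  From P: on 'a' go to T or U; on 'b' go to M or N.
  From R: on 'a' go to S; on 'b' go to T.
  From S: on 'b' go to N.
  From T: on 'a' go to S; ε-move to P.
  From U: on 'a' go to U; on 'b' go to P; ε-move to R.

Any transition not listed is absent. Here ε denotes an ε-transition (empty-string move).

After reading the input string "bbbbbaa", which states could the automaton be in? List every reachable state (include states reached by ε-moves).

Start: ε-closure({M}) = {M, N, P, T}.
Read 'b': M→{T}, N→∅, P→{M, N}, T→∅; union {M, N, T}; ε-closure = {M, N, P, T}.
Read 'b': M→{T}, N→∅, P→{M, N}, T→∅; union {M, N, T}; ε-closure = {M, N, P, T}.
Read 'b': M→{T}, N→∅, P→{M, N}, T→∅; union {M, N, T}; ε-closure = {M, N, P, T}.
Read 'b': M→{T}, N→∅, P→{M, N}, T→∅; union {M, N, T}; ε-closure = {M, N, P, T}.
Read 'b': M→{T}, N→∅, P→{M, N}, T→∅; union {M, N, T}; ε-closure = {M, N, P, T}.
Read 'a': M→{M, P}, N→{T, U}, P→{T, U}, T→{S}; union {M, P, S, T, U}; ε-closure = {M, N, P, R, S, T, U}.
Read 'a': M→{M, P}, N→{T, U}, P→{T, U}, R→{S}, S→∅, T→{S}, U→{U}; union {M, P, S, T, U}; ε-closure = {M, N, P, R, S, T, U}.

{M, N, P, R, S, T, U}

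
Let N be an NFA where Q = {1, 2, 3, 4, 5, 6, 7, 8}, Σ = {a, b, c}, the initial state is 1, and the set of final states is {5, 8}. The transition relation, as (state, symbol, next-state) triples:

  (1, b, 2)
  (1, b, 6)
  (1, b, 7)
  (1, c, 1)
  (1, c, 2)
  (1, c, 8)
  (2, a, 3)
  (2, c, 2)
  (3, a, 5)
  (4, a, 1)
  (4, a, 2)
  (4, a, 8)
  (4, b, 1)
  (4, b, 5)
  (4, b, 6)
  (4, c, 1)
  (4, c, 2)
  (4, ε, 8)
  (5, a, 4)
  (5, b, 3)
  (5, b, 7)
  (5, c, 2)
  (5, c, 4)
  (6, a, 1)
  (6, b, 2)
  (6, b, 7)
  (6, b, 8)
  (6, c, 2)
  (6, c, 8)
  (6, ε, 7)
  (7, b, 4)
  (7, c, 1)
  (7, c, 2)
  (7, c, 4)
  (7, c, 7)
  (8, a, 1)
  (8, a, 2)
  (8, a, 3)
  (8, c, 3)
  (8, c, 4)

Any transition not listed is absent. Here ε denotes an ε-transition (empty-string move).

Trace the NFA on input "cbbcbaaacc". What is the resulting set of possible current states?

Start in {1}.
Read 'c': {1} → {1, 2, 8}.
Read 'b': {1, 2, 8} → {2, 6, 7}.
Read 'b': {2, 6, 7} → {2, 4, 7, 8}.
Read 'c': {2, 4, 7, 8} → {1, 2, 3, 4, 7, 8}.
Read 'b': {1, 2, 3, 4, 7, 8} → {1, 2, 4, 5, 6, 7, 8}.
Read 'a': {1, 2, 4, 5, 6, 7, 8} → {1, 2, 3, 4, 8}.
Read 'a': {1, 2, 3, 4, 8} → {1, 2, 3, 5, 8}.
Read 'a': {1, 2, 3, 5, 8} → {1, 2, 3, 4, 5, 8}.
Read 'c': {1, 2, 3, 4, 5, 8} → {1, 2, 3, 4, 8}.
Read 'c': {1, 2, 3, 4, 8} → {1, 2, 3, 4, 8}.

{1, 2, 3, 4, 8}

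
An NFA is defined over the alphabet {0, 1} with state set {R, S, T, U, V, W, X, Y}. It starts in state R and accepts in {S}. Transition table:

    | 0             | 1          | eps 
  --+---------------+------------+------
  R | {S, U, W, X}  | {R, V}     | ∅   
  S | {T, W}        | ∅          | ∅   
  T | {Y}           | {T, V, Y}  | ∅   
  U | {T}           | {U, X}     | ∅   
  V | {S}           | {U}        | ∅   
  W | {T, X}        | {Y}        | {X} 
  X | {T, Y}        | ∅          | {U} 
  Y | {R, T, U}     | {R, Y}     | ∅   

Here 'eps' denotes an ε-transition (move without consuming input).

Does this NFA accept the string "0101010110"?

Yes

Start in {R}.
Read '0': R→{S, U, W, X}; now {S, U, W, X}.
Read '1': S→∅, U→{U, X}, W→{Y}, X→∅; now {U, X, Y}.
Read '0': U→{T}, X→{T, Y}, Y→{R, T, U}; now {R, T, U, Y}.
Read '1': R→{R, V}, T→{T, V, Y}, U→{U, X}, Y→{R, Y}; now {R, T, U, V, X, Y}.
Read '0': R→{S, U, W, X}, T→{Y}, U→{T}, V→{S}, X→{T, Y}, Y→{R, T, U}; now {R, S, T, U, W, X, Y}.
Read '1': R→{R, V}, S→∅, T→{T, V, Y}, U→{U, X}, W→{Y}, X→∅, Y→{R, Y}; now {R, T, U, V, X, Y}.
Read '0': R→{S, U, W, X}, T→{Y}, U→{T}, V→{S}, X→{T, Y}, Y→{R, T, U}; now {R, S, T, U, W, X, Y}.
Read '1': R→{R, V}, S→∅, T→{T, V, Y}, U→{U, X}, W→{Y}, X→∅, Y→{R, Y}; now {R, T, U, V, X, Y}.
Read '1': R→{R, V}, T→{T, V, Y}, U→{U, X}, V→{U}, X→∅, Y→{R, Y}; now {R, T, U, V, X, Y}.
Read '0': R→{S, U, W, X}, T→{Y}, U→{T}, V→{S}, X→{T, Y}, Y→{R, T, U}; now {R, S, T, U, W, X, Y}.
The final set {R, S, T, U, W, X, Y} contains the accepting state S.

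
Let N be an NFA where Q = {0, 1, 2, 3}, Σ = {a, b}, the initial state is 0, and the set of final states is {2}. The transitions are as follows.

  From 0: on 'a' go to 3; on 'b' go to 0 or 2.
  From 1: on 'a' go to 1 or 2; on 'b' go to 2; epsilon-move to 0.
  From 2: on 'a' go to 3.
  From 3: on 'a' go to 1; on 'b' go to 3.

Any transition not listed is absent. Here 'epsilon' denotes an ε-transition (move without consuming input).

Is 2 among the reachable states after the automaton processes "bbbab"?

Start in {0}.
Read 'b': {0} → {0, 2}.
Read 'b': {0, 2} → {0, 2}.
Read 'b': {0, 2} → {0, 2}.
Read 'a': {0, 2} → {3}.
Read 'b': {3} → {3}.
State 2 is not in {3}.

No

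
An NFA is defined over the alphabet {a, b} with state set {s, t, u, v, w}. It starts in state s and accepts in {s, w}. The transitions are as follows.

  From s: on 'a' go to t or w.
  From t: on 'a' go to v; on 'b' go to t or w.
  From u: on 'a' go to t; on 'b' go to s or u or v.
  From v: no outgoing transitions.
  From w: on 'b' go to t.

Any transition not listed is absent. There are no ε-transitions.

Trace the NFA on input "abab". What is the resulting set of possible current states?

Start in {s}.
Read 'a': s→{t, w}; now {t, w}.
Read 'b': t→{t, w}, w→{t}; now {t, w}.
Read 'a': t→{v}, w→∅; now {v}.
Read 'b': v→∅; now ∅.

∅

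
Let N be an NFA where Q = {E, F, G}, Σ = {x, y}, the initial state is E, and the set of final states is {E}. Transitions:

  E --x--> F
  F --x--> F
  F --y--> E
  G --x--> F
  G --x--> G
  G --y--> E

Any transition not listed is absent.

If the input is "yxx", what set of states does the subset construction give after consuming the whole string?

∅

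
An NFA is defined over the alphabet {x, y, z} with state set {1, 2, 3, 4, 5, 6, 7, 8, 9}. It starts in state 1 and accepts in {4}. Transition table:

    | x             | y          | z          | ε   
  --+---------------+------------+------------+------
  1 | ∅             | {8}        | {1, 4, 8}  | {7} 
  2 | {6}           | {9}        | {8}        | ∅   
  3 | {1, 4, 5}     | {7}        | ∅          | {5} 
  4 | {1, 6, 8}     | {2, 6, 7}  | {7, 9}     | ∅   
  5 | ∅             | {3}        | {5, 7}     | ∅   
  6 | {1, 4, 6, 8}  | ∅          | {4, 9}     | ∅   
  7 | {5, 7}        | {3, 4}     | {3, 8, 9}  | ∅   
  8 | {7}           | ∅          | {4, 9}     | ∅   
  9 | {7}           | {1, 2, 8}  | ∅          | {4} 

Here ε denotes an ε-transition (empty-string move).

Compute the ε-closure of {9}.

{4, 9}

Begin with {9}.
ε-move 9 → 4; add 4.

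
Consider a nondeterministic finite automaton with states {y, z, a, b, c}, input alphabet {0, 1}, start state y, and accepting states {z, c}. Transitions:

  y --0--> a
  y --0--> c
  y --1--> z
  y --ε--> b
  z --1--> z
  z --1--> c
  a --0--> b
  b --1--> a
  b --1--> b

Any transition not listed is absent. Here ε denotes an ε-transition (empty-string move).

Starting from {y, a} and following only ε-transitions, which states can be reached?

{y, a, b}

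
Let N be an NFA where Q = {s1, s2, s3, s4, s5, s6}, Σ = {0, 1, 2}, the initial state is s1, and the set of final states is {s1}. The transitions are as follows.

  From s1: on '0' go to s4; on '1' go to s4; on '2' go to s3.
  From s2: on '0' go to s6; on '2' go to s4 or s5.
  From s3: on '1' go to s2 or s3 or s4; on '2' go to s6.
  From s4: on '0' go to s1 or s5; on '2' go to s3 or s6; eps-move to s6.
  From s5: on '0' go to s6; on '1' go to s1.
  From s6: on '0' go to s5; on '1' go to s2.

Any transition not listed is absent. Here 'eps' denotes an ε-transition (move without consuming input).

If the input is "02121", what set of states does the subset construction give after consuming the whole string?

Start in {s1}.
Read '0': {s1} → {s4, s6}.
Read '2': {s4, s6} → {s3, s6}.
Read '1': {s3, s6} → {s2, s3, s4, s6}.
Read '2': {s2, s3, s4, s6} → {s3, s4, s5, s6}.
Read '1': {s3, s4, s5, s6} → {s1, s2, s3, s4, s6}.

{s1, s2, s3, s4, s6}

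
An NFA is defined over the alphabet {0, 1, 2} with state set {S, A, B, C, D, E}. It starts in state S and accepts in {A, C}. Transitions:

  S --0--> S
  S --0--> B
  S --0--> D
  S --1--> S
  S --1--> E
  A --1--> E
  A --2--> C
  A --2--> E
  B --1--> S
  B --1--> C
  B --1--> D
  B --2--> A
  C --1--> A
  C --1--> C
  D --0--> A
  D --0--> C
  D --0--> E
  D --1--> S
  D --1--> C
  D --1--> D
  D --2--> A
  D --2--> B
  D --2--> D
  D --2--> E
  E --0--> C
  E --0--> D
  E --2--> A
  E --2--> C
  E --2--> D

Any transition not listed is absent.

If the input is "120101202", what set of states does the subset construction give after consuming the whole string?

{A, B, C, D, E}

Start in {S}.
Read '1': {S} → {S, E}.
Read '2': {S, E} → {A, C, D}.
Read '0': {A, C, D} → {A, C, E}.
Read '1': {A, C, E} → {A, C, E}.
Read '0': {A, C, E} → {C, D}.
Read '1': {C, D} → {S, A, C, D}.
Read '2': {S, A, C, D} → {A, B, C, D, E}.
Read '0': {A, B, C, D, E} → {A, C, D, E}.
Read '2': {A, C, D, E} → {A, B, C, D, E}.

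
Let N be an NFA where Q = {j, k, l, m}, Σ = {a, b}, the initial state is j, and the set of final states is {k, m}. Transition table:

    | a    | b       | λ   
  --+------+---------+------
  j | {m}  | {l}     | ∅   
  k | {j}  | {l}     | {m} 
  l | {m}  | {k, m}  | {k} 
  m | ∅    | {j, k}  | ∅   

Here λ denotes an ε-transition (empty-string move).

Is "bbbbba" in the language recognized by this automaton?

Start in {j}.
Read 'b': {j} → {k, l, m}.
Read 'b': {k, l, m} → {j, k, l, m}.
Read 'b': {j, k, l, m} → {j, k, l, m}.
Read 'b': {j, k, l, m} → {j, k, l, m}.
Read 'b': {j, k, l, m} → {j, k, l, m}.
Read 'a': {j, k, l, m} → {j, m}.
The final set {j, m} contains the accepting state m.

Yes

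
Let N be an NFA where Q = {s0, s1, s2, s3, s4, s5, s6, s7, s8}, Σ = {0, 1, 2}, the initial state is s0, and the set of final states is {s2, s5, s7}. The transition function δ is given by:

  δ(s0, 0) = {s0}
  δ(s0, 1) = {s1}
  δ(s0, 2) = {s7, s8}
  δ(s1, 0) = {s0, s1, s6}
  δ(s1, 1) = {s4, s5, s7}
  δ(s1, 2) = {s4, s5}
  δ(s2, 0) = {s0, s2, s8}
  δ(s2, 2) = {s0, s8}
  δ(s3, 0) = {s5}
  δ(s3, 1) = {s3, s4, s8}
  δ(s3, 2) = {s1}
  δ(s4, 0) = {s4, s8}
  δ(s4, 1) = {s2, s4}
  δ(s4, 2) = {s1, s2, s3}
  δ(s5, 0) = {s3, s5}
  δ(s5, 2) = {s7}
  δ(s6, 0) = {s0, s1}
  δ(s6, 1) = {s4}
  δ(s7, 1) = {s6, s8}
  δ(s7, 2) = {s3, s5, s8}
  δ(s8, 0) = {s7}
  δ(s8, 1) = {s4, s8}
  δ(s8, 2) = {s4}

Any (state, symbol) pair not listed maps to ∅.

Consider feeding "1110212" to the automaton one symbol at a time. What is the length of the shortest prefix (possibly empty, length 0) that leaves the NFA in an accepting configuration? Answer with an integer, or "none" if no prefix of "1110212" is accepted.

Start in {s0}.
Read '1': {s0} → {s1}.
Read '1': {s1} → {s4, s5, s7}.
None of the earlier sets intersect F, but {s4, s5, s7} does.

2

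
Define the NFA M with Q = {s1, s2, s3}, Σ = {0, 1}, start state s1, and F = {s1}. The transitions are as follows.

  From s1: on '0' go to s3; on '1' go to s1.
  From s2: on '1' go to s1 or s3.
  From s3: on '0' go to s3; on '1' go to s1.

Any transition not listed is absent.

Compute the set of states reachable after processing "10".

{s3}

Start in {s1}.
Read '1': s1→{s1}; now {s1}.
Read '0': s1→{s3}; now {s3}.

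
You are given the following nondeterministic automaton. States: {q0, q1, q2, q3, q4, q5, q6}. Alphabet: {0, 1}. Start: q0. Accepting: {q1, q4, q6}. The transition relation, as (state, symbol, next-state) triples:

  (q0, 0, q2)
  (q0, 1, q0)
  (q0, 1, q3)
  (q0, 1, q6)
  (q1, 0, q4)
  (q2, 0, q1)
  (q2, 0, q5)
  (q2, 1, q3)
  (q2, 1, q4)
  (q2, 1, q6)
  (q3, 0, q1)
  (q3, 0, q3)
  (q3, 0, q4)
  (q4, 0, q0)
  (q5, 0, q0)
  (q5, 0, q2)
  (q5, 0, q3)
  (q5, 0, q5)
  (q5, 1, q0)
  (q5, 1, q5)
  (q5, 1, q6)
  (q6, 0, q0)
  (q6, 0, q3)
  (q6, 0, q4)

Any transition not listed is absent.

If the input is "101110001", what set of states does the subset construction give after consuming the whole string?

Start in {q0}.
Read '1': {q0} → {q0, q3, q6}.
Read '0': {q0, q3, q6} → {q0, q1, q2, q3, q4}.
Read '1': {q0, q1, q2, q3, q4} → {q0, q3, q4, q6}.
Read '1': {q0, q3, q4, q6} → {q0, q3, q6}.
Read '1': {q0, q3, q6} → {q0, q3, q6}.
Read '0': {q0, q3, q6} → {q0, q1, q2, q3, q4}.
Read '0': {q0, q1, q2, q3, q4} → {q0, q1, q2, q3, q4, q5}.
Read '0': {q0, q1, q2, q3, q4, q5} → {q0, q1, q2, q3, q4, q5}.
Read '1': {q0, q1, q2, q3, q4, q5} → {q0, q3, q4, q5, q6}.

{q0, q3, q4, q5, q6}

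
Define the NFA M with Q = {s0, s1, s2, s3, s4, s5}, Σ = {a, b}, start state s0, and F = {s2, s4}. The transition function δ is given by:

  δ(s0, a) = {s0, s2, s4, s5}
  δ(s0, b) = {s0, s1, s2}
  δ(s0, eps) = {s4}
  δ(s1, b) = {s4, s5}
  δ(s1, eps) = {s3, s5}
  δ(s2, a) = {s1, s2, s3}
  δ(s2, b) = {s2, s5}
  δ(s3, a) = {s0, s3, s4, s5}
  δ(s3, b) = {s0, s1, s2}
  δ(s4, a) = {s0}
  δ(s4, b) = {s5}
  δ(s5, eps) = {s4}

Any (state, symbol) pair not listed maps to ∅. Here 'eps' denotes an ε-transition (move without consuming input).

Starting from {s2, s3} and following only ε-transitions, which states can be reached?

{s2, s3}

Begin with {s2, s3}.
No ε-moves leave this set, so the closure equals the set itself.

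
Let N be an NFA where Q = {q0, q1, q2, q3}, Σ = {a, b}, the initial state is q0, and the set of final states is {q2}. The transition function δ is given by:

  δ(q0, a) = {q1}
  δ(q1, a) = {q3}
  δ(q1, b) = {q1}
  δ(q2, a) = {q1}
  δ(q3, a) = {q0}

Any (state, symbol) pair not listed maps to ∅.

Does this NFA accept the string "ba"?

No

Start in {q0}.
Read 'b': q0→∅; now ∅.
The set is empty and remains empty for the remaining 1 symbol.
The final set ∅ contains no accepting state.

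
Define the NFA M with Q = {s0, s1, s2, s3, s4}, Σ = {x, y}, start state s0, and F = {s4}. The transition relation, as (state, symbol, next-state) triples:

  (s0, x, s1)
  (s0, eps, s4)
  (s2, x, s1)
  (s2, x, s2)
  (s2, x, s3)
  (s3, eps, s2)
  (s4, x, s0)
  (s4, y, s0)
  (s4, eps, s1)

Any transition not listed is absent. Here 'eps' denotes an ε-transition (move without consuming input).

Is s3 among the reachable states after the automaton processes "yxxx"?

No

Start: ε-closure({s0}) = {s0, s1, s4}.
Read 'y': {s0, s1, s4} → {s0, s1, s4}.
Read 'x': {s0, s1, s4} → {s0, s1, s4}.
Read 'x': {s0, s1, s4} → {s0, s1, s4}.
Read 'x': {s0, s1, s4} → {s0, s1, s4}.
State s3 is not in {s0, s1, s4}.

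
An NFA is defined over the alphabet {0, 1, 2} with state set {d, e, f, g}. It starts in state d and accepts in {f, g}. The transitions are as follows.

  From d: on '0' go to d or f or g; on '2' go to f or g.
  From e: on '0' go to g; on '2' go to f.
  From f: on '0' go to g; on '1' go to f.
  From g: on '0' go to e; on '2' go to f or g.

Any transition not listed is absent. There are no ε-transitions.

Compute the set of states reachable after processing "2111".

{f}

Start in {d}.
Read '2': d→{f, g}; now {f, g}.
Read '1': f→{f}, g→∅; now {f}.
Read '1': f→{f}; now {f}.
Read '1': f→{f}; now {f}.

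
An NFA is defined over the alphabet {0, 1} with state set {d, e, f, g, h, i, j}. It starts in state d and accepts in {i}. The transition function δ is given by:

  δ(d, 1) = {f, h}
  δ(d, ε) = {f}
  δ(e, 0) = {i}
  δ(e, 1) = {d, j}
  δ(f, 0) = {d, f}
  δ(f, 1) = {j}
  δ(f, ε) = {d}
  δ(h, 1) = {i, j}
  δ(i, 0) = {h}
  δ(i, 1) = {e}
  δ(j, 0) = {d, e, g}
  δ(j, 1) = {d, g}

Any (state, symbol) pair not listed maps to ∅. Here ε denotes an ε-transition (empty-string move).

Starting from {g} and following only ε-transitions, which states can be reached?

{g}

Begin with {g}.
No ε-moves leave this set, so the closure equals the set itself.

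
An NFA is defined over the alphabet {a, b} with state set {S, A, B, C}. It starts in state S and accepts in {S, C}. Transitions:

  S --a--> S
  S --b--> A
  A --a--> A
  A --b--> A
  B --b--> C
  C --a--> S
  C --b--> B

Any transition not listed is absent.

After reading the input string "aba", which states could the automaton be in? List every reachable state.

Start in {S}.
Read 'a': {S} → {S}.
Read 'b': {S} → {A}.
Read 'a': {A} → {A}.

{A}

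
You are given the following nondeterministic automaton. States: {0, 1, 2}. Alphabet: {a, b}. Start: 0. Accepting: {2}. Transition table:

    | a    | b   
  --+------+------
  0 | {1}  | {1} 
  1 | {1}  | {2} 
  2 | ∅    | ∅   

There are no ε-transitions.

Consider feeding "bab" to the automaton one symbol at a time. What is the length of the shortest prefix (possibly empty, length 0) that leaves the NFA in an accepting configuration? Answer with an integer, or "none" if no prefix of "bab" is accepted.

3

Start in {0}.
Read 'b': 0→{1}; now {1}.
Read 'a': 1→{1}; now {1}.
Read 'b': 1→{2}; now {2}.
None of the earlier sets intersect F, but {2} does.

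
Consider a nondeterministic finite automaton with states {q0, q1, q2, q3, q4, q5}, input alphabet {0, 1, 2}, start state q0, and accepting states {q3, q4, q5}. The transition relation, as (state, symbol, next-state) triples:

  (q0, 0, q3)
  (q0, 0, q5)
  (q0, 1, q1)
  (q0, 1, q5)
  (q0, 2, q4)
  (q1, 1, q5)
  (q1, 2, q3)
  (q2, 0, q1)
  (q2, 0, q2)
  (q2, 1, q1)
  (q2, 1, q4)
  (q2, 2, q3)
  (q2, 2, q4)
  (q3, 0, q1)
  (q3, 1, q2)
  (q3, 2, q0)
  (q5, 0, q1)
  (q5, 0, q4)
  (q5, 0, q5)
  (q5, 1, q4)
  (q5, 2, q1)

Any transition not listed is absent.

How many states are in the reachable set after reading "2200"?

Start in {q0}.
Read '2': q0→{q4}; now {q4}.
Read '2': q4→∅; now ∅.
The set is empty and remains empty for the remaining 2 symbols.
That set has 0 states.

0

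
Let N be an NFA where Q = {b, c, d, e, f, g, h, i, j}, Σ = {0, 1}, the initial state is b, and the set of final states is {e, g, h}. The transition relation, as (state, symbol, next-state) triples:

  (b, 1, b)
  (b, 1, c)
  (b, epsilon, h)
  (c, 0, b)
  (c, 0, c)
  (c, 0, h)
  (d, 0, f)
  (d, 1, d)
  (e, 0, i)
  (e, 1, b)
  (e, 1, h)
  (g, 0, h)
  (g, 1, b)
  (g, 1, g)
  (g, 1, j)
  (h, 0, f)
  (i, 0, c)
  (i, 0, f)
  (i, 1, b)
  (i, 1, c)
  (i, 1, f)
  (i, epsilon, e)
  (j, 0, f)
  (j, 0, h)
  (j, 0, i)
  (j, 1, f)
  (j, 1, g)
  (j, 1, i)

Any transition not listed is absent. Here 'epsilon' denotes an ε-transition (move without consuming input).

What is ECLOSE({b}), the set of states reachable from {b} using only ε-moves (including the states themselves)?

Begin with {b}.
ε-move b → h; add h.

{b, h}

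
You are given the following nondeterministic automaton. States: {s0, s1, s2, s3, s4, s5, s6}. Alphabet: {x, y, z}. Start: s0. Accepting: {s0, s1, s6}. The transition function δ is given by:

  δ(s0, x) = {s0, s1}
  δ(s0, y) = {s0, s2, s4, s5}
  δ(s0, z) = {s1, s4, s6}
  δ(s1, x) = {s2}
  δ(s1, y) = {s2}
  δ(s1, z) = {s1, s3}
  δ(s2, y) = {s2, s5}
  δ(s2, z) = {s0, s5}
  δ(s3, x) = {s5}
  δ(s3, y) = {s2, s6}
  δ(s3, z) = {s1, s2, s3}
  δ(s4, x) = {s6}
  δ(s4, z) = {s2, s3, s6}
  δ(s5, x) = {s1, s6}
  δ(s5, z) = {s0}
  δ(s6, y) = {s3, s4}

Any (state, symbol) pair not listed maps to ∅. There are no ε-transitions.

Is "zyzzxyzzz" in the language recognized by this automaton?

Yes

Start in {s0}.
Read 'z': s0→{s1, s4, s6}; now {s1, s4, s6}.
Read 'y': s1→{s2}, s4→∅, s6→{s3, s4}; now {s2, s3, s4}.
Read 'z': s2→{s0, s5}, s3→{s1, s2, s3}, s4→{s2, s3, s6}; now {s0, s1, s2, s3, s5, s6}.
Read 'z': s0→{s1, s4, s6}, s1→{s1, s3}, s2→{s0, s5}, s3→{s1, s2, s3}, s5→{s0}, s6→∅; now {s0, s1, s2, s3, s4, s5, s6}.
Read 'x': s0→{s0, s1}, s1→{s2}, s2→∅, s3→{s5}, s4→{s6}, s5→{s1, s6}, s6→∅; now {s0, s1, s2, s5, s6}.
Read 'y': s0→{s0, s2, s4, s5}, s1→{s2}, s2→{s2, s5}, s5→∅, s6→{s3, s4}; now {s0, s2, s3, s4, s5}.
Read 'z': s0→{s1, s4, s6}, s2→{s0, s5}, s3→{s1, s2, s3}, s4→{s2, s3, s6}, s5→{s0}; now {s0, s1, s2, s3, s4, s5, s6}.
Read 'z': s0→{s1, s4, s6}, s1→{s1, s3}, s2→{s0, s5}, s3→{s1, s2, s3}, s4→{s2, s3, s6}, s5→{s0}, s6→∅; now {s0, s1, s2, s3, s4, s5, s6}.
Read 'z': s0→{s1, s4, s6}, s1→{s1, s3}, s2→{s0, s5}, s3→{s1, s2, s3}, s4→{s2, s3, s6}, s5→{s0}, s6→∅; now {s0, s1, s2, s3, s4, s5, s6}.
The final set {s0, s1, s2, s3, s4, s5, s6} contains the accepting states s0, s1, s6.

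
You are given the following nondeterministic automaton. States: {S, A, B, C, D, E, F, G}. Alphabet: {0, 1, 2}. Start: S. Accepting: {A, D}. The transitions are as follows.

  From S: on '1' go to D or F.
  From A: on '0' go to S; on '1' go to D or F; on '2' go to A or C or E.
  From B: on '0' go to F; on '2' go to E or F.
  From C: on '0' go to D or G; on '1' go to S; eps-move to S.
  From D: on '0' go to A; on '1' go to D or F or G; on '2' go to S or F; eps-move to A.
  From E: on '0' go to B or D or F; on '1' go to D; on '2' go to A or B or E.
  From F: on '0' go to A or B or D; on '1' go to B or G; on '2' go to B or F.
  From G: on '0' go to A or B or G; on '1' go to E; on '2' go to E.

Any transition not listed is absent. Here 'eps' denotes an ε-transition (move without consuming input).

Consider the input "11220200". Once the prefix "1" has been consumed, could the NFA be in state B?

Start in {S}.
Read '1': {S} → {A, D, F}.
State B is not in {A, D, F}.

No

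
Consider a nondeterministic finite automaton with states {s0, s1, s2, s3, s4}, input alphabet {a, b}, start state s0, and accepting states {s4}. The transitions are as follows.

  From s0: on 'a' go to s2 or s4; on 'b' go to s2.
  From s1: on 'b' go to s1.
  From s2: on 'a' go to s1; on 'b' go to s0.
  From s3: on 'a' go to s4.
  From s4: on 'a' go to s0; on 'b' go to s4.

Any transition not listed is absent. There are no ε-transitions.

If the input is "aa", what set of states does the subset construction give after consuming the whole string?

{s0, s1}

Start in {s0}.
Read 'a': s0→{s2, s4}; now {s2, s4}.
Read 'a': s2→{s1}, s4→{s0}; now {s0, s1}.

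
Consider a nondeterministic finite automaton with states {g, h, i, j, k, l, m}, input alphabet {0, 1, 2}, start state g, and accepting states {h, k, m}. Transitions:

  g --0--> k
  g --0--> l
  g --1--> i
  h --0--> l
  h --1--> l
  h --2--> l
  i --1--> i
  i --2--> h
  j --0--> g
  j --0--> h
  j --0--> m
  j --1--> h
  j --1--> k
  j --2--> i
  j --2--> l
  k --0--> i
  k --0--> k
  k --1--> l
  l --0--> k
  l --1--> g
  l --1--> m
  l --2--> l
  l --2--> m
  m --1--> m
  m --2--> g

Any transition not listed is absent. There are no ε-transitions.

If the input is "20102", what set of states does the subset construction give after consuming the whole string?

Start in {g}.
Read '2': g→∅; now ∅.
The set is empty and remains empty for the remaining 4 symbols.

∅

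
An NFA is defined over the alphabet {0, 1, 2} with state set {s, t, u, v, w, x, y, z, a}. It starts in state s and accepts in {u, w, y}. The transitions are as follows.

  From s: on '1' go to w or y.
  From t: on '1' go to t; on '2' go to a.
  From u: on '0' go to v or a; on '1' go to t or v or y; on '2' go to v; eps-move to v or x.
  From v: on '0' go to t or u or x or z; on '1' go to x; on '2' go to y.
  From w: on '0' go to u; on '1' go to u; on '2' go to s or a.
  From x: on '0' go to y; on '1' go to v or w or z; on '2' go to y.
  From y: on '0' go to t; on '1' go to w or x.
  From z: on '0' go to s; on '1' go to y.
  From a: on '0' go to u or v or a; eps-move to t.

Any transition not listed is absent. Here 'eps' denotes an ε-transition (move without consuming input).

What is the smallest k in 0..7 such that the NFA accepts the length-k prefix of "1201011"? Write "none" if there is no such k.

1

Start in {s}.
Read '1': {s} → {w, y}.
None of the earlier sets intersect F, but {w, y} does.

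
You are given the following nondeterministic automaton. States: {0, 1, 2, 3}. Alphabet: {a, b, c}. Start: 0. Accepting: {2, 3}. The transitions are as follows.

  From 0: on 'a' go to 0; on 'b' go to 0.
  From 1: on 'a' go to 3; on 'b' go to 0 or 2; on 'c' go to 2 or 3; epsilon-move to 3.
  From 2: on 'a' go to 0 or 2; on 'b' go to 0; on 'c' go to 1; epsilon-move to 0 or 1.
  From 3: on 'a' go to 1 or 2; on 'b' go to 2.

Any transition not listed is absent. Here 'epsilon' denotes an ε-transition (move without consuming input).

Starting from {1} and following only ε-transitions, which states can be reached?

{1, 3}

Begin with {1}.
ε-move 1 → 3; add 3.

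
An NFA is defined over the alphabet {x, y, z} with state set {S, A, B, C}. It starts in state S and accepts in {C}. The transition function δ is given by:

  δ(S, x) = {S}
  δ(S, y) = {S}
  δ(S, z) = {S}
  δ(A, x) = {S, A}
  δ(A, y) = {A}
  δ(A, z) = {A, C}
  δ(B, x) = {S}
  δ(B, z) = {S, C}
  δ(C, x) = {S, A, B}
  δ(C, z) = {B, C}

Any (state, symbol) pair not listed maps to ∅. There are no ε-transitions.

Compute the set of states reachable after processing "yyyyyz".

Start in {S}.
Read 'y': {S} → {S}.
Read 'y': {S} → {S}.
Read 'y': {S} → {S}.
Read 'y': {S} → {S}.
Read 'y': {S} → {S}.
Read 'z': {S} → {S}.

{S}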